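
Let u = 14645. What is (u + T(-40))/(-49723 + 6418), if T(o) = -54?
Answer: -14591/43305 ≈ -0.33694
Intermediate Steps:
(u + T(-40))/(-49723 + 6418) = (14645 - 54)/(-49723 + 6418) = 14591/(-43305) = 14591*(-1/43305) = -14591/43305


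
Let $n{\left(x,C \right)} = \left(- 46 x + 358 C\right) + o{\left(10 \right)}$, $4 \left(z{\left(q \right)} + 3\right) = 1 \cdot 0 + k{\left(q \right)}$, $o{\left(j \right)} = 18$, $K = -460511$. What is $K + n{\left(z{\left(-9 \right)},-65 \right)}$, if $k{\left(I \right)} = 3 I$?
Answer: $- \frac{966629}{2} \approx -4.8331 \cdot 10^{5}$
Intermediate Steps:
$z{\left(q \right)} = -3 + \frac{3 q}{4}$ ($z{\left(q \right)} = -3 + \frac{1 \cdot 0 + 3 q}{4} = -3 + \frac{0 + 3 q}{4} = -3 + \frac{3 q}{4}$)
$n{\left(x,C \right)} = 18 - 46 x + 358 C$ ($n{\left(x,C \right)} = \left(- 46 x + 358 C\right) + 18 = 18 - 46 x + 358 C$)
$K + n{\left(z{\left(-9 \right)},-65 \right)} = -460511 + \left(18 - 46 \left(-3 + \frac{3}{4} \left(-9\right)\right) + 358 \left(-65\right)\right) = -460511 - \left(23252 + 46 \left(-3 - \frac{27}{4}\right)\right) = -460511 - \frac{45607}{2} = - \frac{966629}{2}$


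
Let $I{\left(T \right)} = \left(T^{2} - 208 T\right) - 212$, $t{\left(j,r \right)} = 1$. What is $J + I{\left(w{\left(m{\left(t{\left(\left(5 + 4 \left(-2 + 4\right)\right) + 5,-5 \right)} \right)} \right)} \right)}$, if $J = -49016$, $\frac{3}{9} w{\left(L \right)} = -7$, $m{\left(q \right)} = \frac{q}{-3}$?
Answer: $-44419$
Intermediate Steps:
$m{\left(q \right)} = - \frac{q}{3}$ ($m{\left(q \right)} = q \left(- \frac{1}{3}\right) = - \frac{q}{3}$)
$w{\left(L \right)} = -21$ ($w{\left(L \right)} = 3 \left(-7\right) = -21$)
$I{\left(T \right)} = -212 + T^{2} - 208 T$
$J + I{\left(w{\left(m{\left(t{\left(\left(5 + 4 \left(-2 + 4\right)\right) + 5,-5 \right)} \right)} \right)} \right)} = -49016 - \left(-4156 - 441\right) = -49016 + \left(-212 + 441 + 4368\right) = -49016 + 4597 = -44419$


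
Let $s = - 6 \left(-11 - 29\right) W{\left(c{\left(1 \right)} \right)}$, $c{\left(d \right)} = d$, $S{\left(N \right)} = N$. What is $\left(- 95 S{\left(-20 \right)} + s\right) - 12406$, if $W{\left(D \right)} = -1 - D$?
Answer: $-10986$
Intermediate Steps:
$s = -480$ ($s = - 6 \left(-11 - 29\right) \left(-1 - 1\right) = \left(-6\right) \left(-40\right) \left(-2\right) = 240 \left(-2\right) = -480$)
$\left(- 95 S{\left(-20 \right)} + s\right) - 12406 = \left(\left(-95\right) \left(-20\right) - 480\right) - 12406 = \left(1900 - 480\right) - 12406 = 1420 - 12406 = -10986$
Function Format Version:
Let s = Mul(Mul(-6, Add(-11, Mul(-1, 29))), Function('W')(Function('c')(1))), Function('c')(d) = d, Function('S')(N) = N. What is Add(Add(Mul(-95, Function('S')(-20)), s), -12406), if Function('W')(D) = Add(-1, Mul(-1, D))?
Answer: -10986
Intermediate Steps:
s = -480 (s = Mul(Mul(-6, Add(-11, Mul(-1, 29))), Add(-1, Mul(-1, 1))) = Mul(Mul(-6, Add(-11, -29)), Add(-1, -1)) = Mul(Mul(-6, -40), -2) = Mul(240, -2) = -480)
Add(Add(Mul(-95, Function('S')(-20)), s), -12406) = Add(Add(Mul(-95, -20), -480), -12406) = Add(Add(1900, -480), -12406) = Add(1420, -12406) = -10986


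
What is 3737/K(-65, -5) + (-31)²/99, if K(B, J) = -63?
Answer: -3820/77 ≈ -49.610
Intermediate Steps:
3737/K(-65, -5) + (-31)²/99 = 3737/(-63) + (-31)²/99 = 3737*(-1/63) + 961*(1/99) = -3737/63 + 961/99 = -3820/77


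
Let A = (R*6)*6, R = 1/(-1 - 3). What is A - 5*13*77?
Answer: -5014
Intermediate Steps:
R = -¼ (R = 1/(-4) = -¼ ≈ -0.25000)
A = -9 (A = -¼*6*6 = -3/2*6 = -9)
A - 5*13*77 = -9 - 5*13*77 = -9 - 65*77 = -9 - 5005 = -5014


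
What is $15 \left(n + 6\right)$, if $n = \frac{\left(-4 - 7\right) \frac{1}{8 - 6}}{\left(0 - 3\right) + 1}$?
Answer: $\frac{525}{4} \approx 131.25$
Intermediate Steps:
$n = \frac{11}{4}$ ($n = \frac{\left(-11\right) \frac{1}{2}}{-3 + 1} = \frac{\left(-11\right) \frac{1}{2}}{-2} = \left(- \frac{11}{2}\right) \left(- \frac{1}{2}\right) = \frac{11}{4} \approx 2.75$)
$15 \left(n + 6\right) = 15 \left(\frac{11}{4} + 6\right) = 15 \cdot \frac{35}{4} = \frac{525}{4}$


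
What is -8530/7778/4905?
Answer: -853/3815109 ≈ -0.00022358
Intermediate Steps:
-8530/7778/4905 = -8530*1/7778*(1/4905) = -4265/3889*1/4905 = -853/3815109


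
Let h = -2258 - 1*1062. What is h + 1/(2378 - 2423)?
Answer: -149401/45 ≈ -3320.0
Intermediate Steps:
h = -3320 (h = -2258 - 1062 = -3320)
h + 1/(2378 - 2423) = -3320 + 1/(2378 - 2423) = -3320 + 1/(-45) = -3320 - 1/45 = -149401/45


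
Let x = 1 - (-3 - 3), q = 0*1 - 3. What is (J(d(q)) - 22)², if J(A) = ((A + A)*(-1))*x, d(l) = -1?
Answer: 64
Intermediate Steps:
q = -3 (q = 0 - 3 = -3)
x = 7 (x = 1 - 1*(-6) = 1 + 6 = 7)
J(A) = -14*A (J(A) = ((A + A)*(-1))*7 = ((2*A)*(-1))*7 = -2*A*7 = -14*A)
(J(d(q)) - 22)² = (-14*(-1) - 22)² = (14 - 22)² = (-8)² = 64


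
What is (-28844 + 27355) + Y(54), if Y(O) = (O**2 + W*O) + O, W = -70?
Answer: -2299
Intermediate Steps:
Y(O) = O**2 - 69*O (Y(O) = (O**2 - 70*O) + O = O**2 - 69*O)
(-28844 + 27355) + Y(54) = (-28844 + 27355) + 54*(-69 + 54) = -1489 + 54*(-15) = -1489 - 810 = -2299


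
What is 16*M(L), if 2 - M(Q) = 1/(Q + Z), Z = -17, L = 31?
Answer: 216/7 ≈ 30.857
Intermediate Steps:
M(Q) = 2 - 1/(-17 + Q) (M(Q) = 2 - 1/(Q - 17) = 2 - 1/(-17 + Q))
16*M(L) = 16*((-35 + 2*31)/(-17 + 31)) = 16*((-35 + 62)/14) = 16*((1/14)*27) = 16*(27/14) = 216/7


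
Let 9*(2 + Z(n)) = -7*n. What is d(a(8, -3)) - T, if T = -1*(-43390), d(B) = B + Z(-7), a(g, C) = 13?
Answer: -390362/9 ≈ -43374.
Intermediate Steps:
Z(n) = -2 - 7*n/9 (Z(n) = -2 + (-7*n)/9 = -2 - 7*n/9)
d(B) = 31/9 + B (d(B) = B + (-2 - 7/9*(-7)) = B + (-2 + 49/9) = B + 31/9 = 31/9 + B)
T = 43390
d(a(8, -3)) - T = (31/9 + 13) - 1*43390 = 148/9 - 43390 = -390362/9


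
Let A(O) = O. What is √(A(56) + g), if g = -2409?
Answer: I*√2353 ≈ 48.508*I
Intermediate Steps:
√(A(56) + g) = √(56 - 2409) = √(-2353) = I*√2353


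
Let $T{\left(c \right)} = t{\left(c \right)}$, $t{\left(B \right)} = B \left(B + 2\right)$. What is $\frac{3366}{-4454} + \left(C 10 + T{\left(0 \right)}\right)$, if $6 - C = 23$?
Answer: $- \frac{22369}{131} \approx -170.76$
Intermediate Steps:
$C = -17$ ($C = 6 - 23 = -17$)
$t{\left(B \right)} = B \left(2 + B\right)$
$T{\left(c \right)} = c \left(2 + c\right)$
$\frac{3366}{-4454} + \left(C 10 + T{\left(0 \right)}\right) = \frac{3366}{-4454} - \left(170 + 0 \left(2 + 0\right)\right) = 3366 \left(- \frac{1}{4454}\right) + \left(-170 + 0 \cdot 2\right) = - \frac{99}{131} + \left(-170 + 0\right) = - \frac{99}{131} - 170 = - \frac{22369}{131}$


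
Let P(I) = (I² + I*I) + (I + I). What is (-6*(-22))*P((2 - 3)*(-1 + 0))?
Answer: 528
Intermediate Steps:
P(I) = 2*I + 2*I² (P(I) = (I² + I²) + 2*I = 2*I² + 2*I = 2*I + 2*I²)
(-6*(-22))*P((2 - 3)*(-1 + 0)) = (-6*(-22))*(2*((2 - 3)*(-1 + 0))*(1 + (2 - 3)*(-1 + 0))) = 132*(2*(-1*(-1))*(1 - 1*(-1))) = 132*(2*1*(1 + 1)) = 132*(2*1*2) = 132*4 = 528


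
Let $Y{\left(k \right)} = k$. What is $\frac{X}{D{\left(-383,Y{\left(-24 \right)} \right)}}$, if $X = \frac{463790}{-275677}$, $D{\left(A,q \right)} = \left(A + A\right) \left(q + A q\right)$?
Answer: $\frac{231895}{967996779888} \approx 2.3956 \cdot 10^{-7}$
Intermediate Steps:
$D{\left(A,q \right)} = 2 A \left(q + A q\right)$
$X = - \frac{463790}{275677}$ ($X = 463790 \left(- \frac{1}{275677}\right) = - \frac{463790}{275677} \approx -1.6824$)
$\frac{X}{D{\left(-383,Y{\left(-24 \right)} \right)}} = - \frac{463790}{275677 \cdot 2 \left(-383\right) \left(-24\right) \left(1 - 383\right)} = - \frac{463790}{275677 \cdot 2 \left(-383\right) \left(-24\right) \left(-382\right)} = - \frac{463790}{275677 \left(-7022688\right)} = \left(- \frac{463790}{275677}\right) \left(- \frac{1}{7022688}\right) = \frac{231895}{967996779888}$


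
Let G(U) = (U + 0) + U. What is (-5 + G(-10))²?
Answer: 625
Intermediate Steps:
G(U) = 2*U (G(U) = U + U = 2*U)
(-5 + G(-10))² = (-5 + 2*(-10))² = (-5 - 20)² = (-25)² = 625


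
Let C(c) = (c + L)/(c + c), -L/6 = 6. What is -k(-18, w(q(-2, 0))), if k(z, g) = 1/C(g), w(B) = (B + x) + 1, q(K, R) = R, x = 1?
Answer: 2/17 ≈ 0.11765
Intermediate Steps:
L = -36 (L = -6*6 = -36)
C(c) = (-36 + c)/(2*c) (C(c) = (c - 36)/(c + c) = (-36 + c)/((2*c)) = (-36 + c)*(1/(2*c)) = (-36 + c)/(2*c))
w(B) = 2 + B (w(B) = (B + 1) + 1 = (1 + B) + 1 = 2 + B)
k(z, g) = 2*g/(-36 + g) (k(z, g) = 1/((-36 + g)/(2*g)) = 2*g/(-36 + g))
-k(-18, w(q(-2, 0))) = -2*(2 + 0)/(-36 + (2 + 0)) = -2*2/(-36 + 2) = -2*2/(-34) = -2*2*(-1)/34 = -1*(-2/17) = 2/17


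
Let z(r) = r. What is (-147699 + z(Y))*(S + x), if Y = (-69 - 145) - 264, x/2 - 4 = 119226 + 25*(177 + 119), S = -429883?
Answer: 26171466271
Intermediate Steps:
x = 253260 (x = 8 + 2*(119226 + 25*(177 + 119)) = 8 + 2*(119226 + 25*296) = 8 + 2*(119226 + 7400) = 8 + 2*126626 = 8 + 253252 = 253260)
Y = -478 (Y = -214 - 264 = -478)
(-147699 + z(Y))*(S + x) = (-147699 - 478)*(-429883 + 253260) = -148177*(-176623) = 26171466271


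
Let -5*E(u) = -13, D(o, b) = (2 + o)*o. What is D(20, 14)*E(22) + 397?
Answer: 1541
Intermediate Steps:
D(o, b) = o*(2 + o)
E(u) = 13/5 (E(u) = -⅕*(-13) = 13/5)
D(20, 14)*E(22) + 397 = (20*(2 + 20))*(13/5) + 397 = (20*22)*(13/5) + 397 = 440*(13/5) + 397 = 1144 + 397 = 1541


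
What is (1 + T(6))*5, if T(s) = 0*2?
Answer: 5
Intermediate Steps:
T(s) = 0
(1 + T(6))*5 = (1 + 0)*5 = 1*5 = 5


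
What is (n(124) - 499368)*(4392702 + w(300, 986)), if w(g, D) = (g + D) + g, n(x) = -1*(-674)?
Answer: -2191405059872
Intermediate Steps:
n(x) = 674
w(g, D) = D + 2*g (w(g, D) = (D + g) + g = D + 2*g)
(n(124) - 499368)*(4392702 + w(300, 986)) = (674 - 499368)*(4392702 + (986 + 2*300)) = -498694*(4392702 + (986 + 600)) = -498694*(4392702 + 1586) = -498694*4394288 = -2191405059872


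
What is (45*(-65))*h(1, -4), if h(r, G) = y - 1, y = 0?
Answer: 2925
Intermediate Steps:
h(r, G) = -1 (h(r, G) = 0 - 1 = -1)
(45*(-65))*h(1, -4) = (45*(-65))*(-1) = -2925*(-1) = 2925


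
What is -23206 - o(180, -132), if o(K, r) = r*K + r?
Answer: 686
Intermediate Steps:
o(K, r) = r + K*r (o(K, r) = K*r + r = r + K*r)
-23206 - o(180, -132) = -23206 - (-132)*(1 + 180) = -23206 - (-132)*181 = -23206 - 1*(-23892) = -23206 + 23892 = 686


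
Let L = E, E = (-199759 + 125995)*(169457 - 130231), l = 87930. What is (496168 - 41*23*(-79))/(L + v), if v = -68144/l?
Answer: -25089286725/127211261916832 ≈ -0.00019723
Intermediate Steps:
E = -2893466664 (E = -73764*39226 = -2893466664)
v = -34072/43965 (v = -68144/87930 = -68144*1/87930 = -34072/43965 ≈ -0.77498)
L = -2893466664
(496168 - 41*23*(-79))/(L + v) = (496168 - 41*23*(-79))/(-2893466664 - 34072/43965) = (496168 - 943*(-79))/(-127211261916832/43965) = (496168 + 74497)*(-43965/127211261916832) = 570665*(-43965/127211261916832) = -25089286725/127211261916832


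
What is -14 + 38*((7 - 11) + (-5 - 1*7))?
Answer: -622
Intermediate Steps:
-14 + 38*((7 - 11) + (-5 - 1*7)) = -14 + 38*(-4 + (-5 - 7)) = -14 + 38*(-4 - 12) = -14 + 38*(-16) = -14 - 608 = -622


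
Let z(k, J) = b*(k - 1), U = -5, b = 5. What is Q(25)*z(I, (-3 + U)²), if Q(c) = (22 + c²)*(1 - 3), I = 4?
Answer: -19410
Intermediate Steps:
z(k, J) = -5 + 5*k (z(k, J) = 5*(k - 1) = 5*(-1 + k) = -5 + 5*k)
Q(c) = -44 - 2*c² (Q(c) = (22 + c²)*(-2) = -44 - 2*c²)
Q(25)*z(I, (-3 + U)²) = (-44 - 2*25²)*(-5 + 5*4) = (-44 - 2*625)*(-5 + 20) = (-44 - 1250)*15 = -1294*15 = -19410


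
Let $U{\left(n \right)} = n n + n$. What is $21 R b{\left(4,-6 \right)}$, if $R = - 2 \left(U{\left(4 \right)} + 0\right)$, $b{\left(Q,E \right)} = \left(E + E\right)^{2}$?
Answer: $-120960$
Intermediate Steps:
$U{\left(n \right)} = n + n^{2}$ ($U{\left(n \right)} = n^{2} + n = n + n^{2}$)
$b{\left(Q,E \right)} = 4 E^{2}$ ($b{\left(Q,E \right)} = \left(2 E\right)^{2} = 4 E^{2}$)
$R = -40$ ($R = - 2 \left(4 \left(1 + 4\right) + 0\right) = - 2 \left(4 \cdot 5 + 0\right) = - 2 \left(20 + 0\right) = \left(-2\right) 20 = -40$)
$21 R b{\left(4,-6 \right)} = 21 \left(-40\right) 4 \left(-6\right)^{2} = - 840 \cdot 4 \cdot 36 = \left(-840\right) 144 = -120960$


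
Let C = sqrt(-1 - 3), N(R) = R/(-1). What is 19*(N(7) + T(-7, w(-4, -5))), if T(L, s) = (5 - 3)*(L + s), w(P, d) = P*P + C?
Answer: 209 + 76*I ≈ 209.0 + 76.0*I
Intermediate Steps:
N(R) = -R (N(R) = R*(-1) = -R)
C = 2*I (C = sqrt(-4) = 2*I ≈ 2.0*I)
w(P, d) = P**2 + 2*I (w(P, d) = P*P + 2*I = P**2 + 2*I)
T(L, s) = 2*L + 2*s (T(L, s) = 2*(L + s) = 2*L + 2*s)
19*(N(7) + T(-7, w(-4, -5))) = 19*(-1*7 + (2*(-7) + 2*((-4)**2 + 2*I))) = 19*(-7 + (-14 + 2*(16 + 2*I))) = 19*(-7 + (-14 + (32 + 4*I))) = 19*(-7 + (18 + 4*I)) = 19*(11 + 4*I) = 209 + 76*I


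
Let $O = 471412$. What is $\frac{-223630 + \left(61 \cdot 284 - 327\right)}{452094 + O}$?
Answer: $- \frac{206633}{923506} \approx -0.22375$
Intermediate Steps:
$\frac{-223630 + \left(61 \cdot 284 - 327\right)}{452094 + O} = \frac{-223630 + \left(61 \cdot 284 - 327\right)}{452094 + 471412} = \frac{-223630 + \left(17324 - 327\right)}{923506} = \left(-223630 + 16997\right) \frac{1}{923506} = \left(-206633\right) \frac{1}{923506} = - \frac{206633}{923506}$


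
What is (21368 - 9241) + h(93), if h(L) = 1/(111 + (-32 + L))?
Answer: 2085845/172 ≈ 12127.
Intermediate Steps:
h(L) = 1/(79 + L)
(21368 - 9241) + h(93) = (21368 - 9241) + 1/(79 + 93) = 12127 + 1/172 = 2085845/172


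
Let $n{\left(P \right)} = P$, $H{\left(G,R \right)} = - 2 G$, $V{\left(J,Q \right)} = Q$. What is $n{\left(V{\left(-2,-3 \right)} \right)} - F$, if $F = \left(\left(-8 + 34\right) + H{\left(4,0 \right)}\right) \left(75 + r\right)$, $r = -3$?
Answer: $-1299$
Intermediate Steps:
$F = 1296$ ($F = \left(\left(-8 + 34\right) - 8\right) \left(75 - 3\right) = \left(26 - 8\right) 72 = 18 \cdot 72 = 1296$)
$n{\left(V{\left(-2,-3 \right)} \right)} - F = -3 - 1296 = -1299$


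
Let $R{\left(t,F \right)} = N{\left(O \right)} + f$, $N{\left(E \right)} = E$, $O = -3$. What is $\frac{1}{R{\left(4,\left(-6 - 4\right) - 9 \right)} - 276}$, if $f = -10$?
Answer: $- \frac{1}{289} \approx -0.0034602$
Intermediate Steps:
$R{\left(t,F \right)} = -13$ ($R{\left(t,F \right)} = -3 - 10 = -13$)
$\frac{1}{R{\left(4,\left(-6 - 4\right) - 9 \right)} - 276} = \frac{1}{-13 - 276} = \frac{1}{-289} = - \frac{1}{289}$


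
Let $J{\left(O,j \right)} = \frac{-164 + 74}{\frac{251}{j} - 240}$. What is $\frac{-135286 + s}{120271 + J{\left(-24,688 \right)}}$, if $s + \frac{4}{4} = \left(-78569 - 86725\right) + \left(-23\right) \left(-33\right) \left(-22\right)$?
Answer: $- \frac{52309471451}{19829021419} \approx -2.638$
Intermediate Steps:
$J{\left(O,j \right)} = - \frac{90}{-240 + \frac{251}{j}}$
$s = -181993$ ($s = -1 + \left(\left(-78569 - 86725\right) + \left(-23\right) \left(-33\right) \left(-22\right)\right) = -1 + \left(-165294 + 759 \left(-22\right)\right) = -1 - 181992 = -181993$)
$\frac{-135286 + s}{120271 + J{\left(-24,688 \right)}} = \frac{-135286 - 181993}{120271 + 90 \cdot 688 \frac{1}{-251 + 240 \cdot 688}} = - \frac{317279}{120271 + 90 \cdot 688 \frac{1}{-251 + 165120}} = - \frac{317279}{120271 + 90 \cdot 688 \cdot \frac{1}{164869}} = - \frac{317279}{120271 + \frac{61920}{164869}} = - \frac{317279}{\frac{19829021419}{164869}} = \left(-317279\right) \frac{164869}{19829021419} = - \frac{52309471451}{19829021419}$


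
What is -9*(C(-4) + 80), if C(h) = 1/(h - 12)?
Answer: -11511/16 ≈ -719.44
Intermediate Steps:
C(h) = 1/(-12 + h)
-9*(C(-4) + 80) = -9*(1/(-12 - 4) + 80) = -9*(1/(-16) + 80) = -9*(-1/16 + 80) = -9*1279/16 = -11511/16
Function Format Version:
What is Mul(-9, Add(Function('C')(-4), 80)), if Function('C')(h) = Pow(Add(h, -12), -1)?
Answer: Rational(-11511, 16) ≈ -719.44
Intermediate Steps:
Function('C')(h) = Pow(Add(-12, h), -1)
Mul(-9, Add(Function('C')(-4), 80)) = Mul(-9, Add(Pow(Add(-12, -4), -1), 80)) = Mul(-9, Add(Pow(-16, -1), 80)) = Mul(-9, Add(Rational(-1, 16), 80)) = Mul(-9, Rational(1279, 16)) = Rational(-11511, 16)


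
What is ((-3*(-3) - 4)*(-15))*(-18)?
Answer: 1350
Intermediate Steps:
((-3*(-3) - 4)*(-15))*(-18) = ((9 - 4)*(-15))*(-18) = (5*(-15))*(-18) = -75*(-18) = 1350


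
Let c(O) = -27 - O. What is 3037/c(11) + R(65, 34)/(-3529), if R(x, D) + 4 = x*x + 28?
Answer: -10879035/134102 ≈ -81.125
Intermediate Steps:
R(x, D) = 24 + x**2 (R(x, D) = -4 + (x*x + 28) = -4 + (x**2 + 28) = -4 + (28 + x**2) = 24 + x**2)
3037/c(11) + R(65, 34)/(-3529) = 3037/(-27 - 1*11) + (24 + 65**2)/(-3529) = 3037/(-27 - 11) + (24 + 4225)*(-1/3529) = 3037/(-38) + 4249*(-1/3529) = 3037*(-1/38) - 4249/3529 = -3037/38 - 4249/3529 = -10879035/134102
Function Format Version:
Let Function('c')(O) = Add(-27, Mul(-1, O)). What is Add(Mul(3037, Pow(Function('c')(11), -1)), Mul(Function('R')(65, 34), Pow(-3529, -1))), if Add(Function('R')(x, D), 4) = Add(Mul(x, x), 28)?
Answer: Rational(-10879035, 134102) ≈ -81.125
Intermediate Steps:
Function('R')(x, D) = Add(24, Pow(x, 2)) (Function('R')(x, D) = Add(-4, Add(Mul(x, x), 28)) = Add(-4, Add(Pow(x, 2), 28)) = Add(-4, Add(28, Pow(x, 2))) = Add(24, Pow(x, 2)))
Add(Mul(3037, Pow(Function('c')(11), -1)), Mul(Function('R')(65, 34), Pow(-3529, -1))) = Add(Mul(3037, Pow(Add(-27, Mul(-1, 11)), -1)), Mul(Add(24, Pow(65, 2)), Pow(-3529, -1))) = Add(Mul(3037, Pow(Add(-27, -11), -1)), Mul(Add(24, 4225), Rational(-1, 3529))) = Add(Mul(3037, Pow(-38, -1)), Mul(4249, Rational(-1, 3529))) = Add(Mul(3037, Rational(-1, 38)), Rational(-4249, 3529)) = Add(Rational(-3037, 38), Rational(-4249, 3529)) = Rational(-10879035, 134102)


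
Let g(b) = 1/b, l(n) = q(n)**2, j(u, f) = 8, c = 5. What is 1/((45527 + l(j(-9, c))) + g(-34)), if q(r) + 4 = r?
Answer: 34/1548461 ≈ 2.1957e-5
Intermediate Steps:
q(r) = -4 + r
l(n) = (-4 + n)**2
1/((45527 + l(j(-9, c))) + g(-34)) = 1/((45527 + (-4 + 8)**2) + 1/(-34)) = 1/((45527 + 4**2) - 1/34) = 1/((45527 + 16) - 1/34) = 1/(45543 - 1/34) = 1/(1548461/34) = 34/1548461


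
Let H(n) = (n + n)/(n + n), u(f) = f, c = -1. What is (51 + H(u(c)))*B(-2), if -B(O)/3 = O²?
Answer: -624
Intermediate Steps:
H(n) = 1 (H(n) = (2*n)/((2*n)) = (2*n)*(1/(2*n)) = 1)
B(O) = -3*O²
(51 + H(u(c)))*B(-2) = (51 + 1)*(-3*(-2)²) = 52*(-3*4) = 52*(-12) = -624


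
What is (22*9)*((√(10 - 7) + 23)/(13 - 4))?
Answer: 506 + 22*√3 ≈ 544.11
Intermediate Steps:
(22*9)*((√(10 - 7) + 23)/(13 - 4)) = 198*((√3 + 23)/9) = 198*((23 + √3)*(⅑)) = 198*(23/9 + √3/9) = 506 + 22*√3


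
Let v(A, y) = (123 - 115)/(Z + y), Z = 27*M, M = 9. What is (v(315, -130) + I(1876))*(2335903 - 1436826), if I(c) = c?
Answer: 190600727692/113 ≈ 1.6867e+9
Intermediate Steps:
Z = 243 (Z = 27*9 = 243)
v(A, y) = 8/(243 + y) (v(A, y) = (123 - 115)/(243 + y) = 8/(243 + y))
(v(315, -130) + I(1876))*(2335903 - 1436826) = (8/(243 - 130) + 1876)*(2335903 - 1436826) = (8/113 + 1876)*899077 = (211996/113)*899077 = 190600727692/113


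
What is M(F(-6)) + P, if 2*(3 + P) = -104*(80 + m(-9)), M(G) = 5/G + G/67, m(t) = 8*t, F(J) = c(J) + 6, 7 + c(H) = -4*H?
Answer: -644815/1541 ≈ -418.44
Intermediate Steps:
c(H) = -7 - 4*H
F(J) = -1 - 4*J (F(J) = (-7 - 4*J) + 6 = -1 - 4*J)
M(G) = 5/G + G/67 (M(G) = 5/G + G*(1/67) = 5/G + G/67)
P = -419 (P = -3 + (-104*(80 + 8*(-9)))/2 = -3 + (-104*(80 - 72))/2 = -3 + (-104*8)/2 = -3 + (½)*(-832) = -3 - 416 = -419)
M(F(-6)) + P = (5/(-1 - 4*(-6)) + (-1 - 4*(-6))/67) - 419 = (5/(-1 + 24) + (-1 + 24)/67) - 419 = (5/23 + (1/67)*23) - 419 = (5*(1/23) + 23/67) - 419 = (5/23 + 23/67) - 419 = 864/1541 - 419 = -644815/1541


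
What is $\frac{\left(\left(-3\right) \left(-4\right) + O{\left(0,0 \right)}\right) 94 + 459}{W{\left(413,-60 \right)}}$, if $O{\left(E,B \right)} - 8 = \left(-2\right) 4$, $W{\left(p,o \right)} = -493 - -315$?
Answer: $- \frac{1587}{178} \approx -8.9157$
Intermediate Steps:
$W{\left(p,o \right)} = -178$ ($W{\left(p,o \right)} = -493 + 315 = -178$)
$O{\left(E,B \right)} = 0$ ($O{\left(E,B \right)} = 8 - 8 = 0$)
$\frac{\left(\left(-3\right) \left(-4\right) + O{\left(0,0 \right)}\right) 94 + 459}{W{\left(413,-60 \right)}} = \frac{\left(\left(-3\right) \left(-4\right) + 0\right) 94 + 459}{-178} = \left(\left(12 + 0\right) 94 + 459\right) \left(- \frac{1}{178}\right) = \left(12 \cdot 94 + 459\right) \left(- \frac{1}{178}\right) = \left(1128 + 459\right) \left(- \frac{1}{178}\right) = 1587 \left(- \frac{1}{178}\right) = - \frac{1587}{178}$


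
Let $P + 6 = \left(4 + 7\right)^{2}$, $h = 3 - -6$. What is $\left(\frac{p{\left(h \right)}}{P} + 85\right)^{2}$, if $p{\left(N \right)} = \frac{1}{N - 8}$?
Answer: $\frac{95570176}{13225} \approx 7226.5$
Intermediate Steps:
$h = 9$ ($h = 3 + 6 = 9$)
$P = 115$ ($P = -6 + \left(4 + 7\right)^{2} = -6 + 11^{2} = -6 + 121 = 115$)
$p{\left(N \right)} = \frac{1}{-8 + N}$
$\left(\frac{p{\left(h \right)}}{P} + 85\right)^{2} = \left(\frac{1}{\left(-8 + 9\right) 115} + 85\right)^{2} = \left(1^{-1} \cdot \frac{1}{115} + 85\right)^{2} = \left(1 \cdot \frac{1}{115} + 85\right)^{2} = \left(\frac{1}{115} + 85\right)^{2} = \left(\frac{9776}{115}\right)^{2} = \frac{95570176}{13225}$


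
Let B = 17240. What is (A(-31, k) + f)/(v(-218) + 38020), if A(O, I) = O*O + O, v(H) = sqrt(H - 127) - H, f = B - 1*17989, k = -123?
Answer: 2307026/487381663 - 181*I*sqrt(345)/1462144989 ≈ 0.0047335 - 2.2993e-6*I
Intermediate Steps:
f = -749 (f = 17240 - 1*17989 = 17240 - 17989 = -749)
v(H) = sqrt(-127 + H) - H
A(O, I) = O + O**2 (A(O, I) = O**2 + O = O + O**2)
(A(-31, k) + f)/(v(-218) + 38020) = (-31*(1 - 31) - 749)/((sqrt(-127 - 218) - 1*(-218)) + 38020) = (-31*(-30) - 749)/((sqrt(-345) + 218) + 38020) = (930 - 749)/((I*sqrt(345) + 218) + 38020) = 181/((218 + I*sqrt(345)) + 38020) = 181/(38238 + I*sqrt(345))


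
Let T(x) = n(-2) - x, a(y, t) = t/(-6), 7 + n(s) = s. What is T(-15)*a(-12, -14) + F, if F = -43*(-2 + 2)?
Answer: 14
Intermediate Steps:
n(s) = -7 + s
a(y, t) = -t/6 (a(y, t) = t*(-⅙) = -t/6)
T(x) = -9 - x (T(x) = (-7 - 2) - x = -9 - x)
F = 0 (F = -43*0 = 0)
T(-15)*a(-12, -14) + F = (-9 - 1*(-15))*(-⅙*(-14)) + 0 = (-9 + 15)*(7/3) + 0 = 6*(7/3) + 0 = 14 + 0 = 14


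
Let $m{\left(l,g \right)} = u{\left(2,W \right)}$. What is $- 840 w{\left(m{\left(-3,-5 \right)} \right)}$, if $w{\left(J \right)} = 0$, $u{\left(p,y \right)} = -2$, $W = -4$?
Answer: $0$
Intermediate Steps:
$m{\left(l,g \right)} = -2$
$- 840 w{\left(m{\left(-3,-5 \right)} \right)} = \left(-840\right) 0 = 0$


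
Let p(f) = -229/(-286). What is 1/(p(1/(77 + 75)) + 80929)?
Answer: 286/23145923 ≈ 1.2356e-5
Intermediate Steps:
p(f) = 229/286 (p(f) = -229*(-1/286) = 229/286)
1/(p(1/(77 + 75)) + 80929) = 1/(229/286 + 80929) = 1/(23145923/286) = 286/23145923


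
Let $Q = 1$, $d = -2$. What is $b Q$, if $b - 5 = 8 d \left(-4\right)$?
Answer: $69$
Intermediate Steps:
$b = 69$ ($b = 5 + 8 \left(-2\right) \left(-4\right) = 5 - -64 = 5 + 64 = 69$)
$b Q = 69 \cdot 1 = 69$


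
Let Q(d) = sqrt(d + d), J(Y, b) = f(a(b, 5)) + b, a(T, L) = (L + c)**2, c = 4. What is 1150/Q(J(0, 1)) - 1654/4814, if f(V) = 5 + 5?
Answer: -827/2407 + 575*sqrt(22)/11 ≈ 244.84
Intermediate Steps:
a(T, L) = (4 + L)**2 (a(T, L) = (L + 4)**2 = (4 + L)**2)
f(V) = 10
J(Y, b) = 10 + b
Q(d) = sqrt(2)*sqrt(d) (Q(d) = sqrt(2*d) = sqrt(2)*sqrt(d))
1150/Q(J(0, 1)) - 1654/4814 = 1150/((sqrt(2)*sqrt(10 + 1))) - 1654/4814 = 1150/((sqrt(2)*sqrt(11))) - 1654*1/4814 = 1150/(sqrt(22)) - 827/2407 = 1150*(sqrt(22)/22) - 827/2407 = 575*sqrt(22)/11 - 827/2407 = -827/2407 + 575*sqrt(22)/11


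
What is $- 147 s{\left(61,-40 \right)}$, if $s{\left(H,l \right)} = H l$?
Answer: $358680$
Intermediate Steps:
$- 147 s{\left(61,-40 \right)} = - 147 \cdot 61 \left(-40\right) = \left(-147\right) \left(-2440\right) = 358680$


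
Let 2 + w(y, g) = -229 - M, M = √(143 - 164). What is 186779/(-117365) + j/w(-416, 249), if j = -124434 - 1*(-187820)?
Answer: (-186779*√21 + 7482443839*I)/(117365*(√21 - 231*I)) ≈ -275.88 + 5.4414*I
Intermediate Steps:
M = I*√21 (M = √(-21) = I*√21 ≈ 4.5826*I)
w(y, g) = -231 - I*√21 (w(y, g) = -2 + (-229 - I*√21) = -231 - I*√21)
j = 63386 (j = -124434 + 187820 = 63386)
186779/(-117365) + j/w(-416, 249) = 186779/(-117365) + 63386/(-231 - I*√21) = 186779*(-1/117365) + 63386/(-231 - I*√21) = -186779/117365 + 63386/(-231 - I*√21)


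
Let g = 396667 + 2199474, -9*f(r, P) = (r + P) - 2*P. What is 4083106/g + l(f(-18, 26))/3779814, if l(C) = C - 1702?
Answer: 69430388771461/44158185439983 ≈ 1.5723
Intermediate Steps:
f(r, P) = -r/9 + P/9 (f(r, P) = -((r + P) - 2*P)/9 = -((P + r) - 2*P)/9 = -(r - P)/9 = -r/9 + P/9)
l(C) = -1702 + C
g = 2596141
4083106/g + l(f(-18, 26))/3779814 = 4083106/2596141 + (-1702 + (-⅑*(-18) + (⅑)*26))/3779814 = 4083106*(1/2596141) + (-1702 + (2 + 26/9))*(1/3779814) = 4083106/2596141 + (-1702 + 44/9)*(1/3779814) = 4083106/2596141 - 15274/9*1/3779814 = 4083106/2596141 - 7637/17009163 = 69430388771461/44158185439983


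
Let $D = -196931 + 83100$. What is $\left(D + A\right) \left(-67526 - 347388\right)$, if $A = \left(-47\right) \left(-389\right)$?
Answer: $39644202872$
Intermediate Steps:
$D = -113831$
$A = 18283$
$\left(D + A\right) \left(-67526 - 347388\right) = \left(-113831 + 18283\right) \left(-67526 - 347388\right) = - 95548 \left(-67526 - 347388\right) = \left(-95548\right) \left(-414914\right) = 39644202872$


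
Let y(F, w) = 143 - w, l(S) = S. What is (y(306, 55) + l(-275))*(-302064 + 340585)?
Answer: -7203427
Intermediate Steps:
(y(306, 55) + l(-275))*(-302064 + 340585) = ((143 - 1*55) - 275)*(-302064 + 340585) = ((143 - 55) - 275)*38521 = (88 - 275)*38521 = -187*38521 = -7203427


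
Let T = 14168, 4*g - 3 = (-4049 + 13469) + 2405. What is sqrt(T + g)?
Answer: 5*sqrt(685) ≈ 130.86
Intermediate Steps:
g = 2957 (g = 3/4 + ((-4049 + 13469) + 2405)/4 = 3/4 + (9420 + 2405)/4 = 3/4 + (1/4)*11825 = 3/4 + 11825/4 = 2957)
sqrt(T + g) = sqrt(14168 + 2957) = sqrt(17125) = 5*sqrt(685)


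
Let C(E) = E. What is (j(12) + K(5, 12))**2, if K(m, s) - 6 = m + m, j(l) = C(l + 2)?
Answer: 900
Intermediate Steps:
j(l) = 2 + l (j(l) = l + 2 = 2 + l)
K(m, s) = 6 + 2*m (K(m, s) = 6 + (m + m) = 6 + 2*m)
(j(12) + K(5, 12))**2 = ((2 + 12) + (6 + 2*5))**2 = (14 + (6 + 10))**2 = (14 + 16)**2 = 30**2 = 900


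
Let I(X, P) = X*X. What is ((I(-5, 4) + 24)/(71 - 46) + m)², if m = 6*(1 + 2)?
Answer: 249001/625 ≈ 398.40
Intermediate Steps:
I(X, P) = X²
m = 18 (m = 6*3 = 18)
((I(-5, 4) + 24)/(71 - 46) + m)² = (((-5)² + 24)/(71 - 46) + 18)² = ((25 + 24)/25 + 18)² = (49*(1/25) + 18)² = (49/25 + 18)² = (499/25)² = 249001/625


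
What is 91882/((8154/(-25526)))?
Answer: -1172689966/4077 ≈ -2.8764e+5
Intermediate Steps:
91882/((8154/(-25526))) = 91882/((8154*(-1/25526))) = 91882/(-4077/12763) = 91882*(-12763/4077) = -1172689966/4077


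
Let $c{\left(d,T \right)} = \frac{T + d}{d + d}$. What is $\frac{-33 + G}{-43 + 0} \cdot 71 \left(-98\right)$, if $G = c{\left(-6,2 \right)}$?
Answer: $- \frac{681884}{129} \approx -5285.9$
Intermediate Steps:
$c{\left(d,T \right)} = \frac{T + d}{2 d}$
$G = \frac{1}{3}$ ($G = \frac{2 - 6}{2 \left(-6\right)} = \frac{1}{2} \left(- \frac{1}{6}\right) \left(-4\right) = \frac{1}{3} \approx 0.33333$)
$\frac{-33 + G}{-43 + 0} \cdot 71 \left(-98\right) = \frac{-33 + \frac{1}{3}}{-43 + 0} \cdot 71 \left(-98\right) = - \frac{98}{3 \left(-43\right)} 71 \left(-98\right) = \left(- \frac{98}{3}\right) \left(- \frac{1}{43}\right) 71 \left(-98\right) = \frac{98}{129} \cdot 71 \left(-98\right) = \frac{6958}{129} \left(-98\right) = - \frac{681884}{129}$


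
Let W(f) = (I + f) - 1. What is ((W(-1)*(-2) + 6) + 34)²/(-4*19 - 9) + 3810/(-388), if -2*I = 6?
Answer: -129385/3298 ≈ -39.231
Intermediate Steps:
I = -3 (I = -½*6 = -3)
W(f) = -4 + f (W(f) = (-3 + f) - 1 = -4 + f)
((W(-1)*(-2) + 6) + 34)²/(-4*19 - 9) + 3810/(-388) = (((-4 - 1)*(-2) + 6) + 34)²/(-4*19 - 9) + 3810/(-388) = ((-5*(-2) + 6) + 34)²/(-76 - 9) + 3810*(-1/388) = ((10 + 6) + 34)²/(-85) - 1905/194 = (16 + 34)²*(-1/85) - 1905/194 = 50²*(-1/85) - 1905/194 = 2500*(-1/85) - 1905/194 = -500/17 - 1905/194 = -129385/3298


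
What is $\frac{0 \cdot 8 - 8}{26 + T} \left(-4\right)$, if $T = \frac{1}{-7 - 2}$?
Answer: $\frac{288}{233} \approx 1.2361$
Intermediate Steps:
$T = - \frac{1}{9}$ ($T = \frac{1}{-9} = - \frac{1}{9} \approx -0.11111$)
$\frac{0 \cdot 8 - 8}{26 + T} \left(-4\right) = \frac{0 \cdot 8 - 8}{26 - \frac{1}{9}} \left(-4\right) = \frac{0 - 8}{\frac{233}{9}} \left(-4\right) = \left(-8\right) \frac{9}{233} \left(-4\right) = \left(- \frac{72}{233}\right) \left(-4\right) = \frac{288}{233}$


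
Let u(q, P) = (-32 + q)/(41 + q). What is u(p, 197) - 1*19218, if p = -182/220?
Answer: -84927953/4419 ≈ -19219.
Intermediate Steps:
p = -91/110 (p = -182*1/220 = -91/110 ≈ -0.82727)
u(q, P) = (-32 + q)/(41 + q)
u(p, 197) - 1*19218 = (-32 - 91/110)/(41 - 91/110) - 1*19218 = -3611/110/(4419/110) - 19218 = (110/4419)*(-3611/110) - 19218 = -3611/4419 - 19218 = -84927953/4419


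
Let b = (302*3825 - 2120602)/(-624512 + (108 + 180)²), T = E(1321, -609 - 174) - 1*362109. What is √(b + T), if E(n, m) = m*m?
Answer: √287546591775626/33848 ≈ 500.98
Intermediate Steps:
E(n, m) = m²
T = 250980 (T = (-609 - 174)² - 1*362109 = (-783)² - 362109 = 613089 - 362109 = 250980)
b = 241363/135392 (b = (1155150 - 2120602)/(-624512 + 288²) = -965452/(-624512 + 82944) = -965452/(-541568) = -965452*(-1/541568) = 241363/135392 ≈ 1.7827)
√(b + T) = √(241363/135392 + 250980) = √(33980925523/135392) = √287546591775626/33848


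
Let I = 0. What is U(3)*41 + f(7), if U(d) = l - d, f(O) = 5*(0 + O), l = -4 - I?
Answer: -252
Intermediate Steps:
l = -4 (l = -4 - 1*0 = -4 + 0 = -4)
f(O) = 5*O
U(d) = -4 - d
U(3)*41 + f(7) = (-4 - 1*3)*41 + 5*7 = (-4 - 3)*41 + 35 = -7*41 + 35 = -287 + 35 = -252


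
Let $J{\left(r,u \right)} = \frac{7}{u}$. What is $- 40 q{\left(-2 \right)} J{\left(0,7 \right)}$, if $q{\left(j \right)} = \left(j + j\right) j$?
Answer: $-320$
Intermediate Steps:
$q{\left(j \right)} = 2 j^{2}$ ($q{\left(j \right)} = 2 j j = 2 j^{2}$)
$- 40 q{\left(-2 \right)} J{\left(0,7 \right)} = - 40 \cdot 2 \left(-2\right)^{2} \cdot \frac{7}{7} = - 40 \cdot 2 \cdot 4 \cdot 7 \cdot \frac{1}{7} = \left(-40\right) 8 \cdot 1 = \left(-320\right) 1 = -320$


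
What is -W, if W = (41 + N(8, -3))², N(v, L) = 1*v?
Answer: -2401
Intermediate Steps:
N(v, L) = v
W = 2401 (W = (41 + 8)² = 49² = 2401)
-W = -1*2401 = -2401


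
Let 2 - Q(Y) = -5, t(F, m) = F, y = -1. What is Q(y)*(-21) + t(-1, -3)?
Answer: -148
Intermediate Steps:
Q(Y) = 7 (Q(Y) = 2 - 1*(-5) = 2 + 5 = 7)
Q(y)*(-21) + t(-1, -3) = 7*(-21) - 1 = -147 - 1 = -148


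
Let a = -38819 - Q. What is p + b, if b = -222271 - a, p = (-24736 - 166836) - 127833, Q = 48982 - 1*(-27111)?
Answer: -426764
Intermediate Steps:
Q = 76093 (Q = 48982 + 27111 = 76093)
a = -114912 (a = -38819 - 1*76093 = -38819 - 76093 = -114912)
p = -319405 (p = -191572 - 127833 = -319405)
b = -107359 (b = -222271 - 1*(-114912) = -222271 + 114912 = -107359)
p + b = -319405 - 107359 = -426764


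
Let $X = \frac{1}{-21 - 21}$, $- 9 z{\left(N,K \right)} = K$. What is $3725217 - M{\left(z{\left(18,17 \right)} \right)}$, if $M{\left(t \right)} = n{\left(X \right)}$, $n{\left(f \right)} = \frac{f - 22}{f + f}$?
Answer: $\frac{7449509}{2} \approx 3.7248 \cdot 10^{6}$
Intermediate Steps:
$z{\left(N,K \right)} = - \frac{K}{9}$
$X = - \frac{1}{42}$ ($X = \frac{1}{-42} = - \frac{1}{42} \approx -0.02381$)
$n{\left(f \right)} = \frac{-22 + f}{2 f}$
$M{\left(t \right)} = \frac{925}{2}$ ($M{\left(t \right)} = \frac{-22 - \frac{1}{42}}{2 \left(- \frac{1}{42}\right)} = \frac{1}{2} \left(-42\right) \left(- \frac{925}{42}\right) = \frac{925}{2}$)
$3725217 - M{\left(z{\left(18,17 \right)} \right)} = 3725217 - \frac{925}{2} = \frac{7449509}{2}$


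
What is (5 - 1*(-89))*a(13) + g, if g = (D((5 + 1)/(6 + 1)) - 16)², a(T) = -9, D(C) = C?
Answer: -30218/49 ≈ -616.69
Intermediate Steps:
g = 11236/49 (g = ((5 + 1)/(6 + 1) - 16)² = (6/7 - 16)² = (-106/7)² = 11236/49 ≈ 229.31)
(5 - 1*(-89))*a(13) + g = (5 - 1*(-89))*(-9) + 11236/49 = (5 + 89)*(-9) + 11236/49 = 94*(-9) + 11236/49 = -846 + 11236/49 = -30218/49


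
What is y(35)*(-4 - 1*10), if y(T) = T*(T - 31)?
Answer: -1960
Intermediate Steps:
y(T) = T*(-31 + T)
y(35)*(-4 - 1*10) = (35*(-31 + 35))*(-4 - 1*10) = (35*4)*(-4 - 10) = 140*(-14) = -1960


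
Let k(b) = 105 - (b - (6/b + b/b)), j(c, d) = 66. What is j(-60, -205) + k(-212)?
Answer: 40701/106 ≈ 383.97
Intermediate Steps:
k(b) = 106 - b + 6/b (k(b) = 105 - (b - (6/b + 1)) = 105 - (b - (1 + 6/b)) = 105 - (b + (-1 - 6/b)) = 105 - (-1 + b - 6/b) = 105 + (1 - b + 6/b) = 106 - b + 6/b)
j(-60, -205) + k(-212) = 66 + (106 - 1*(-212) + 6/(-212)) = 66 + (106 + 212 + 6*(-1/212)) = 66 + (106 + 212 - 3/106) = 66 + 33705/106 = 40701/106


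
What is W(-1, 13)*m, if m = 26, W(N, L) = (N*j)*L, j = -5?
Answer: 1690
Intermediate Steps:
W(N, L) = -5*L*N (W(N, L) = (N*(-5))*L = (-5*N)*L = -5*L*N)
W(-1, 13)*m = -5*13*(-1)*26 = 65*26 = 1690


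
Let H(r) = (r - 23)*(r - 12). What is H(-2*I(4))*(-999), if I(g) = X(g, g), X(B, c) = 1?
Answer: -349650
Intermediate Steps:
I(g) = 1
H(r) = (-23 + r)*(-12 + r)
H(-2*I(4))*(-999) = (276 + (-2*1)**2 - (-70))*(-999) = (276 + (-2)**2 - 35*(-2))*(-999) = (276 + 4 + 70)*(-999) = 350*(-999) = -349650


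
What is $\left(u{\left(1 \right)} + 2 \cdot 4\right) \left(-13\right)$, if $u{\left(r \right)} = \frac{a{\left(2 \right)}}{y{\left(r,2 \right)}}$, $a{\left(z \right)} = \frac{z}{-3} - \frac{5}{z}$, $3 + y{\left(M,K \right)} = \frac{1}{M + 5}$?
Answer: $- \frac{2015}{17} \approx -118.53$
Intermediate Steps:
$y{\left(M,K \right)} = -3 + \frac{1}{5 + M}$ ($y{\left(M,K \right)} = -3 + \frac{1}{M + 5} = -3 + \frac{1}{5 + M}$)
$a{\left(z \right)} = - \frac{5}{z} - \frac{z}{3}$ ($a{\left(z \right)} = z \left(- \frac{1}{3}\right) - \frac{5}{z} = - \frac{z}{3} - \frac{5}{z} = - \frac{5}{z} - \frac{z}{3}$)
$u{\left(r \right)} = - \frac{19 \left(5 + r\right)}{6 \left(-14 - 3 r\right)}$ ($u{\left(r \right)} = \frac{- \frac{5}{2} - \frac{2}{3}}{\frac{1}{5 + r} \left(-14 - 3 r\right)} = \left(\left(-5\right) \frac{1}{2} - \frac{2}{3}\right) \frac{5 + r}{-14 - 3 r} = \left(- \frac{5}{2} - \frac{2}{3}\right) \frac{5 + r}{-14 - 3 r} = - \frac{19 \frac{5 + r}{-14 - 3 r}}{6} = - \frac{19 \left(5 + r\right)}{6 \left(-14 - 3 r\right)}$)
$\left(u{\left(1 \right)} + 2 \cdot 4\right) \left(-13\right) = \left(\frac{19 \left(5 + 1\right)}{6 \left(14 + 3 \cdot 1\right)} + 2 \cdot 4\right) \left(-13\right) = \left(\frac{19}{6} \frac{1}{14 + 3} \cdot 6 + 8\right) \left(-13\right) = \left(\frac{19}{6} \cdot \frac{1}{17} \cdot 6 + 8\right) \left(-13\right) = \left(\frac{19}{17} + 8\right) \left(-13\right) = \frac{155}{17} \left(-13\right) = - \frac{2015}{17}$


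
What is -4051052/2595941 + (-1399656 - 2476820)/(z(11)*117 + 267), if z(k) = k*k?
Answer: -2530383839491/9360963246 ≈ -270.31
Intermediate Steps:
z(k) = k**2
-4051052/2595941 + (-1399656 - 2476820)/(z(11)*117 + 267) = -4051052/2595941 + (-1399656 - 2476820)/(11**2*117 + 267) = -4051052*1/2595941 - 3876476/(121*117 + 267) = -4051052/2595941 - 3876476/(14157 + 267) = -4051052/2595941 - 3876476/14424 = -4051052/2595941 - 3876476*1/14424 = -4051052/2595941 - 969119/3606 = -2530383839491/9360963246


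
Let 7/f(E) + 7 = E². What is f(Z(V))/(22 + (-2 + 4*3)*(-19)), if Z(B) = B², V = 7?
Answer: -1/57456 ≈ -1.7405e-5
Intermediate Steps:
f(E) = 7/(-7 + E²)
f(Z(V))/(22 + (-2 + 4*3)*(-19)) = (7/(-7 + (7²)²))/(22 + (-2 + 4*3)*(-19)) = (7/(-7 + 49²))/(22 + (-2 + 12)*(-19)) = (7/(-7 + 2401))/(22 + 10*(-19)) = (7/2394)/(22 - 190) = (7*(1/2394))/(-168) = (1/342)*(-1/168) = -1/57456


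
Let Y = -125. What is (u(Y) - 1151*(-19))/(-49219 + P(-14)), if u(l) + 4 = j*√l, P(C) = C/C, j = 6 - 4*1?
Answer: -21865/49218 - 5*I*√5/24609 ≈ -0.44425 - 0.00045432*I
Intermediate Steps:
j = 2 (j = 6 - 4 = 2)
P(C) = 1
u(l) = -4 + 2*√l
(u(Y) - 1151*(-19))/(-49219 + P(-14)) = ((-4 + 2*√(-125)) - 1151*(-19))/(-49219 + 1) = ((-4 + 2*(5*I*√5)) + 21869)/(-49218) = ((-4 + 10*I*√5) + 21869)*(-1/49218) = (21865 + 10*I*√5)*(-1/49218) = -21865/49218 - 5*I*√5/24609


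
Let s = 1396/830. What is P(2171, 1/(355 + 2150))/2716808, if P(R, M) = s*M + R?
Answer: 2256918023/2824325676600 ≈ 0.00079910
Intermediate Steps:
s = 698/415 (s = 1396*(1/830) = 698/415 ≈ 1.6819)
P(R, M) = R + 698*M/415 (P(R, M) = 698*M/415 + R = R + 698*M/415)
P(2171, 1/(355 + 2150))/2716808 = (2171 + 698/(415*(355 + 2150)))/2716808 = (2171 + (698/415)/2505)*(1/2716808) = (2171 + (698/415)*(1/2505))*(1/2716808) = (2171 + 698/1039575)*(1/2716808) = (2256918023/1039575)*(1/2716808) = 2256918023/2824325676600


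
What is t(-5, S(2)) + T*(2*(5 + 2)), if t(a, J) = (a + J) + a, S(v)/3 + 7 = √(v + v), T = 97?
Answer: 1333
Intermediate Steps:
S(v) = -21 + 3*√2*√v (S(v) = -21 + 3*√(v + v) = -21 + 3*√(2*v) = -21 + 3*(√2*√v) = -21 + 3*√2*√v)
t(a, J) = J + 2*a (t(a, J) = (J + a) + a = J + 2*a)
t(-5, S(2)) + T*(2*(5 + 2)) = ((-21 + 3*√2*√2) + 2*(-5)) + 97*(2*(5 + 2)) = ((-21 + 6) - 10) + 97*(2*7) = (-15 - 10) + 97*14 = -25 + 1358 = 1333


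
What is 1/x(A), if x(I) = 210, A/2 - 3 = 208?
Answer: 1/210 ≈ 0.0047619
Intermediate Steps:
A = 422 (A = 6 + 2*208 = 6 + 416 = 422)
1/x(A) = 1/210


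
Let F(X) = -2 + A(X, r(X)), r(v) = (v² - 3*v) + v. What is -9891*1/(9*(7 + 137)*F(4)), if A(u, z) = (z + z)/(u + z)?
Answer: 1099/96 ≈ 11.448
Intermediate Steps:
r(v) = v² - 2*v
A(u, z) = 2*z/(u + z) (A(u, z) = (2*z)/(u + z) = 2*z/(u + z))
F(X) = -2 + 2*X*(-2 + X)/(X + X*(-2 + X)) (F(X) = -2 + 2*(X*(-2 + X))/(X + X*(-2 + X)) = -2 + 2*X*(-2 + X)/(X + X*(-2 + X)))
-9891*1/(9*(7 + 137)*F(4)) = -9891*(-1/(6*(7 + 137))) = -9891/(144*(-2/3*9)) = -9891/(144*(-2*⅓*9)) = -9891/(144*(-⅔*9)) = -9891/(144*(-6)) = -9891/(-864) = -9891*(-1/864) = 1099/96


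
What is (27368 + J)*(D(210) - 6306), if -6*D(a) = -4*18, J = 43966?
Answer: -448976196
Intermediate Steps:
D(a) = 12 (D(a) = -(-2)*18/3 = -⅙*(-72) = 12)
(27368 + J)*(D(210) - 6306) = (27368 + 43966)*(12 - 6306) = 71334*(-6294) = -448976196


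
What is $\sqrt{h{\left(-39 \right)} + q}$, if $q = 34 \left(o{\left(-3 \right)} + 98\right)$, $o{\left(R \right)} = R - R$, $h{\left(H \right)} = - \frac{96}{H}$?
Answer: $\frac{2 \sqrt{140881}}{13} \approx 57.745$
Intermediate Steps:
$o{\left(R \right)} = 0$
$q = 3332$ ($q = 34 \left(0 + 98\right) = 34 \cdot 98 = 3332$)
$\sqrt{h{\left(-39 \right)} + q} = \sqrt{- \frac{96}{-39} + 3332} = \sqrt{\left(-96\right) \left(- \frac{1}{39}\right) + 3332} = \sqrt{\frac{32}{13} + 3332} = \sqrt{\frac{43348}{13}} = \frac{2 \sqrt{140881}}{13}$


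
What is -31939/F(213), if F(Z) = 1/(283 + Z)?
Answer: -15841744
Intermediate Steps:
-31939/F(213) = -31939/(1/(283 + 213)) = -31939/(1/496) = -31939/1/496 = -31939*496 = -15841744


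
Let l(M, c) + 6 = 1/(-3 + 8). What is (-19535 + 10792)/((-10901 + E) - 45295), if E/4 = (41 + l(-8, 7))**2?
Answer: 218575/1280996 ≈ 0.17063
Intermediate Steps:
l(M, c) = -29/5 (l(M, c) = -6 + 1/(-3 + 8) = -6 + 1/5 = -29/5)
E = 123904/25 (E = 4*(41 - 29/5)**2 = 4*(176/5)**2 = 4*(30976/25) = 123904/25 ≈ 4956.2)
(-19535 + 10792)/((-10901 + E) - 45295) = (-19535 + 10792)/((-10901 + 123904/25) - 45295) = -8743/(-148621/25 - 45295) = -8743/(-1280996/25) = -8743*(-25/1280996) = 218575/1280996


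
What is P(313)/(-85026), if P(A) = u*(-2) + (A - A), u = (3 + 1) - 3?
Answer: 1/42513 ≈ 2.3522e-5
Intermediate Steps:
u = 1 (u = 4 - 3 = 1)
P(A) = -2 (P(A) = 1*(-2) + (A - A) = -2 + 0 = -2)
P(313)/(-85026) = -2/(-85026) = -2*(-1/85026) = 1/42513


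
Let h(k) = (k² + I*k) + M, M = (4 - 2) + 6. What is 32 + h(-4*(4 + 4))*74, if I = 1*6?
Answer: 62192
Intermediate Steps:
M = 8 (M = 2 + 6 = 8)
I = 6
h(k) = 8 + k² + 6*k (h(k) = (k² + 6*k) + 8 = 8 + k² + 6*k)
32 + h(-4*(4 + 4))*74 = 32 + (8 + (-4*(4 + 4))² + 6*(-4*(4 + 4)))*74 = 32 + (8 + (-4*8)² + 6*(-4*8))*74 = 32 + (8 + (-32)² + 6*(-32))*74 = 32 + (8 + 1024 - 192)*74 = 32 + 840*74 = 32 + 62160 = 62192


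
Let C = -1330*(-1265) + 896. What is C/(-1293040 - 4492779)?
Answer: -1683346/5785819 ≈ -0.29094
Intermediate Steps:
C = 1683346 (C = 1682450 + 896 = 1683346)
C/(-1293040 - 4492779) = 1683346/(-1293040 - 4492779) = 1683346/(-5785819) = 1683346*(-1/5785819) = -1683346/5785819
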